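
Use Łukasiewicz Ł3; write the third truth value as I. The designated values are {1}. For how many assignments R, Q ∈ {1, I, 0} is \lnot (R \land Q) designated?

5

Of the 9 assignments, 5 give a value in {1}.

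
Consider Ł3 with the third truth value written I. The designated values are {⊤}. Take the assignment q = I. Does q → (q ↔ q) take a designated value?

Yes

q ↔ q = I ↔ I = ⊤
q → (q ↔ q) = I → ⊤ = ⊤
⊤ ∈ {⊤}.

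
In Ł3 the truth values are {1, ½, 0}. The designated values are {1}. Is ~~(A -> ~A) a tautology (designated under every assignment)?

Countermodel: A=1 gives 0, which is not designated.

No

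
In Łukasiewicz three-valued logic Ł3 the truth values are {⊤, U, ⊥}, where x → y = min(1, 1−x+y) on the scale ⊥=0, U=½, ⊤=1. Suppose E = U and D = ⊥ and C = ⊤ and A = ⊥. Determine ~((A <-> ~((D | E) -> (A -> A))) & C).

D | E = ⊥ | U = U
A -> A = ⊥ -> ⊥ = ⊤
(D | E) -> (A -> A) = U -> ⊤ = ⊤
~((D | E) -> (A -> A)) = ~⊤ = ⊥
A <-> ~((D | E) -> (A -> A)) = ⊥ <-> ⊥ = ⊤
(A <-> ~((D | E) -> (A -> A))) & C = ⊤ & ⊤ = ⊤
~((A <-> ~((D | E) -> (A -> A))) & C) = ~⊤ = ⊥

⊥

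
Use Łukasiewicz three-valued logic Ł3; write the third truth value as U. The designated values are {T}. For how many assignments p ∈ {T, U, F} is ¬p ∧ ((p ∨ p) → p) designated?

1

p=T: F ·
p=U: U ·
p=F: T ✓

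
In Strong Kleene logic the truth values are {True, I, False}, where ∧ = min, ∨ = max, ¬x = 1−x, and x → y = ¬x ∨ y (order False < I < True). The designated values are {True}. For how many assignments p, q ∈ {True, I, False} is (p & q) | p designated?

Designated under: (p=True, q=True); (p=True, q=I); (p=True, q=False).

3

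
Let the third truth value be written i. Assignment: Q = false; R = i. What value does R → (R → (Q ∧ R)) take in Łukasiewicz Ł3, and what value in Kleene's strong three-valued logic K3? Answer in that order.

true; i

In Łukasiewicz Ł3: Q ∧ R = false ∧ i = false
R → (Q ∧ R) = i → false = i  [min(1, 1−½+0)]
R → (R → (Q ∧ R)) = i → i = true
In Kleene's strong three-valued logic K3: Q ∧ R = false ∧ i = false
R → (Q ∧ R) = i → false = i  [¬i ∨ false]
R → (R → (Q ∧ R)) = i → i = i
They differ because Łukasiewicz Ł3 and Kleene's strong three-valued logic K3 treat i differently under implication.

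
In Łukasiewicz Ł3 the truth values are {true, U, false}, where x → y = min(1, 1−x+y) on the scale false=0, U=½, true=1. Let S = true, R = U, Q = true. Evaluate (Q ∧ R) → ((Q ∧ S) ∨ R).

Q ∧ R = true ∧ U = U
Q ∧ S = true ∧ true = true
(Q ∧ S) ∨ R = true ∨ U = true
(Q ∧ R) → ((Q ∧ S) ∨ R) = U → true = true  [min(1, 1−½+1)]

true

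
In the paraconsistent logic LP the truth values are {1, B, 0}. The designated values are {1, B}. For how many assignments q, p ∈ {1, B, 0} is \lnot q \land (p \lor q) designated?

5

Of the 9 assignments, 5 give a value in {1, B}.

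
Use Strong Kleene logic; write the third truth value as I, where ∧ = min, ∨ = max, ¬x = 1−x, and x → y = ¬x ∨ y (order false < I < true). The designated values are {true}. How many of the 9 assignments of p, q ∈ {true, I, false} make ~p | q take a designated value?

Of the 9 assignments, 5 give a value in {true}.

5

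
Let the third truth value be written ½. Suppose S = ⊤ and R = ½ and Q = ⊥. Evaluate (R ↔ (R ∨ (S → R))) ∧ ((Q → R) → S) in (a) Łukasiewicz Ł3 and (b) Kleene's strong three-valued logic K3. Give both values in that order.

⊤; ½

In Łukasiewicz Ł3: S → R = ⊤ → ½ = ½  [min(1, 1−1+½)]
R ∨ (S → R) = ½ ∨ ½ = ½
R ↔ (R ∨ (S → R)) = ½ ↔ ½ = ⊤
Q → R = ⊥ → ½ = ⊤
(Q → R) → S = ⊤ → ⊤ = ⊤
(R ↔ (R ∨ (S → R))) ∧ ((Q → R) → S) = ⊤ ∧ ⊤ = ⊤
In Kleene's strong three-valued logic K3: S → R = ⊤ → ½ = ½  [¬⊤ ∨ ½]
R ∨ (S → R) = ½ ∨ ½ = ½
R ↔ (R ∨ (S → R)) = ½ ↔ ½ = ½
Q → R = ⊥ → ½ = ⊤
(Q → R) → S = ⊤ → ⊤ = ⊤
(R ↔ (R ∨ (S → R))) ∧ ((Q → R) → S) = ½ ∧ ⊤ = ½
They differ because Łukasiewicz Ł3 and Kleene's strong three-valued logic K3 treat ½ differently under implication.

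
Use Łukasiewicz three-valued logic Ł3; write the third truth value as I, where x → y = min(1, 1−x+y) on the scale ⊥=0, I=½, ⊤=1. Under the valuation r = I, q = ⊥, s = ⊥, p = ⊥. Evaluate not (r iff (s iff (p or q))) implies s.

p or q = ⊥ or ⊥ = ⊥
s iff (p or q) = ⊥ iff ⊥ = ⊤
r iff (s iff (p or q)) = I iff ⊤ = I  [1 − |½−1|]
not (r iff (s iff (p or q))) = not I = I
not (r iff (s iff (p or q))) implies s = I implies ⊥ = I

I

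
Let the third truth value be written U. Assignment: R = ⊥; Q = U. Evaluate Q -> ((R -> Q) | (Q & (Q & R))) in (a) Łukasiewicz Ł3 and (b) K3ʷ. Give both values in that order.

In Łukasiewicz Ł3: R -> Q = ⊥ -> U = ⊤  [min(1, 1−0+½)]
Q & R = U & ⊥ = ⊥
Q & (Q & R) = U & ⊥ = ⊥
(R -> Q) | (Q & (Q & R)) = ⊤ | ⊥ = ⊤
Q -> ((R -> Q) | (Q & (Q & R))) = U -> ⊤ = ⊤
In K3ʷ: R -> Q = ⊥ -> U = U  [any arg is the third value ⇒ result is the third value]
Q & R = U & ⊥ = U
Q & (Q & R) = U & U = U
(R -> Q) | (Q & (Q & R)) = U | U = U
Q -> ((R -> Q) | (Q & (Q & R))) = U -> U = U
They differ because Łukasiewicz Ł3 and K3ʷ treat U differently under the binary connectives.

⊤; U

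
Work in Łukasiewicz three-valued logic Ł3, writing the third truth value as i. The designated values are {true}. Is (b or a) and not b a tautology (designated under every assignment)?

No

Countermodel: b=true, a=true gives false, which is not designated.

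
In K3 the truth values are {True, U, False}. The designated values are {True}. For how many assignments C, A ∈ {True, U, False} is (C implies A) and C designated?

1

Designated under: (C=True, A=True).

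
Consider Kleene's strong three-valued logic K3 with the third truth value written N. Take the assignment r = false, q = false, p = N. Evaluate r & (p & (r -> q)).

r -> q = false -> false = true
p & (r -> q) = N & true = N
r & (p & (r -> q)) = false & N = false

false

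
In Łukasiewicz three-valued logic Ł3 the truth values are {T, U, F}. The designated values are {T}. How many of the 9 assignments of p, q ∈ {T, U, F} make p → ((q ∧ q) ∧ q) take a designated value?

6

Of the 9 assignments, 6 give a value in {T}.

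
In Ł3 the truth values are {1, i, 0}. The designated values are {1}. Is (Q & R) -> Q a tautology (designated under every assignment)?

Yes

Every assignment of Q, R over {1, i, 0} gives a value in {1}.
In particular, with Q=i, R=i: (Q & R) -> Q = 1.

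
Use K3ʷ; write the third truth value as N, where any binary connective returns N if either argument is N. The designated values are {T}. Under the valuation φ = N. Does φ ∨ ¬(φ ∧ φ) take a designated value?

No

φ ∧ φ = N ∧ N = N
¬(φ ∧ φ) = ¬N = N
φ ∨ ¬(φ ∧ φ) = N ∨ N = N
N ∉ {T}.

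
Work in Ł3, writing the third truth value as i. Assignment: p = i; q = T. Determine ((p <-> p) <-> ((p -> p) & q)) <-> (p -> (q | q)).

p <-> p = i <-> i = T  [1 − |½−½|]
p -> p = i -> i = T
(p -> p) & q = T & T = T
(p <-> p) <-> ((p -> p) & q) = T <-> T = T
q | q = T | T = T
p -> (q | q) = i -> T = T
((p <-> p) <-> ((p -> p) & q)) <-> (p -> (q | q)) = T <-> T = T

T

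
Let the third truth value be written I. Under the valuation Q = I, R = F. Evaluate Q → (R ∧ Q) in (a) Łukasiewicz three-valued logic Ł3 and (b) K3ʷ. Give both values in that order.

I; I

In Łukasiewicz three-valued logic Ł3: R ∧ Q = F ∧ I = F
Q → (R ∧ Q) = I → F = I
In K3ʷ: R ∧ Q = F ∧ I = I
Q → (R ∧ Q) = I → I = I  [any arg is the third value ⇒ result is the third value]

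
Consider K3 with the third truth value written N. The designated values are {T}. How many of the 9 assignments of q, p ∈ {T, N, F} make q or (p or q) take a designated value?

5

Of the 9 assignments, 5 give a value in {T}.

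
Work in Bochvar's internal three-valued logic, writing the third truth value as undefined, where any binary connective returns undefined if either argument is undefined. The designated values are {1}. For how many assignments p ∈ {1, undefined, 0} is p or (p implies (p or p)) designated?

2

p=1: 1 ✓
p=undefined: undefined ·
p=0: 1 ✓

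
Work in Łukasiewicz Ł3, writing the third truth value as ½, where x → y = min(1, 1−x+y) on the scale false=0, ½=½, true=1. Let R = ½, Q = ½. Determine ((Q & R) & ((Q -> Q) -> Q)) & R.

½

Q & R = ½ & ½ = ½
Q -> Q = ½ -> ½ = true
(Q -> Q) -> Q = true -> ½ = ½
(Q & R) & ((Q -> Q) -> Q) = ½ & ½ = ½
((Q & R) & ((Q -> Q) -> Q)) & R = ½ & ½ = ½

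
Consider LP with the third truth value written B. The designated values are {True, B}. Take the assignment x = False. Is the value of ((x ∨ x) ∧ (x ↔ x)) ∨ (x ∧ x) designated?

No

x ∨ x = False ∨ False = False
x ↔ x = False ↔ False = True
(x ∨ x) ∧ (x ↔ x) = False ∧ True = False
x ∧ x = False ∧ False = False
((x ∨ x) ∧ (x ↔ x)) ∨ (x ∧ x) = False ∨ False = False
False ∉ {True, B}.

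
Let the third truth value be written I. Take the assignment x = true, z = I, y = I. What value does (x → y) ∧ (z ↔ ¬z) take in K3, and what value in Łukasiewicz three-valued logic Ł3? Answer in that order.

I; I

In K3: x → y = true → I = I  [¬true ∨ I]
¬z = ¬I = I
z ↔ ¬z = I ↔ I = I
(x → y) ∧ (z ↔ ¬z) = I ∧ I = I
In Łukasiewicz three-valued logic Ł3: x → y = true → I = I  [min(1, 1−1+½)]
¬z = ¬I = I
z ↔ ¬z = I ↔ I = true
(x → y) ∧ (z ↔ ¬z) = I ∧ true = I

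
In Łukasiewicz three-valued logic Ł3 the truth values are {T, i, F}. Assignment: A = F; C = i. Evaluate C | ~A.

~A = ~F = T
C | ~A = i | T = T

T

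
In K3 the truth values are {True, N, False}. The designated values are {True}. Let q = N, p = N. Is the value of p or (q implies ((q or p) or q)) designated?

No

q or p = N or N = N
(q or p) or q = N or N = N
q implies ((q or p) or q) = N implies N = N
p or (q implies ((q or p) or q)) = N or N = N
N ∉ {True}.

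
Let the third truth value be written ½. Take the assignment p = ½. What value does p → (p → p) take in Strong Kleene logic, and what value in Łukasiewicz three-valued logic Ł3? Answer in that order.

In Strong Kleene logic: p → p = ½ → ½ = ½
p → (p → p) = ½ → ½ = ½
In Łukasiewicz three-valued logic Ł3: p → p = ½ → ½ = ⊤  [min(1, 1−½+½)]
p → (p → p) = ½ → ⊤ = ⊤
They differ because Strong Kleene logic and Łukasiewicz three-valued logic Ł3 treat ½ differently under implication.

½; ⊤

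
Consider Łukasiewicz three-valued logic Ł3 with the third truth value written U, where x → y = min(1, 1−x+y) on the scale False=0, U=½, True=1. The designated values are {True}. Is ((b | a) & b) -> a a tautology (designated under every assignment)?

No

Countermodel: b=True, a=U gives U, which is not designated.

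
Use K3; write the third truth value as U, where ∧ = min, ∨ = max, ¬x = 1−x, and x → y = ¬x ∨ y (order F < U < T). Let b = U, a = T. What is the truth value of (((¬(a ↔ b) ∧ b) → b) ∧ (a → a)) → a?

T

a ↔ b = T ↔ U = U
¬(a ↔ b) = ¬U = U
¬(a ↔ b) ∧ b = U ∧ U = U
(¬(a ↔ b) ∧ b) → b = U → U = U  [¬U ∨ U]
a → a = T → T = T
((¬(a ↔ b) ∧ b) → b) ∧ (a → a) = U ∧ T = U
(((¬(a ↔ b) ∧ b) → b) ∧ (a → a)) → a = U → T = T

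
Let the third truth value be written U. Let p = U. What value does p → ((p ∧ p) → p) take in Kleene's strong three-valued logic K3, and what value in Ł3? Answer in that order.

U; ⊤

In Kleene's strong three-valued logic K3: p ∧ p = U ∧ U = U
(p ∧ p) → p = U → U = U  [¬U ∨ U]
p → ((p ∧ p) → p) = U → U = U
In Ł3: p ∧ p = U ∧ U = U
(p ∧ p) → p = U → U = ⊤  [min(1, 1−½+½)]
p → ((p ∧ p) → p) = U → ⊤ = ⊤
They differ because Kleene's strong three-valued logic K3 and Ł3 treat U differently under implication.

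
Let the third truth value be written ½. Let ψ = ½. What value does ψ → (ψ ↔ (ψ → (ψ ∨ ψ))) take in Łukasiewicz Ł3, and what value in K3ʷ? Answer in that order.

In Łukasiewicz Ł3: ψ ∨ ψ = ½ ∨ ½ = ½
ψ → (ψ ∨ ψ) = ½ → ½ = true  [min(1, 1−½+½)]
ψ ↔ (ψ → (ψ ∨ ψ)) = ½ ↔ true = ½
ψ → (ψ ↔ (ψ → (ψ ∨ ψ))) = ½ → ½ = true
In K3ʷ: ψ ∨ ψ = ½ ∨ ½ = ½
ψ → (ψ ∨ ψ) = ½ → ½ = ½  [any arg is the third value ⇒ result is the third value]
ψ ↔ (ψ → (ψ ∨ ψ)) = ½ ↔ ½ = ½
ψ → (ψ ↔ (ψ → (ψ ∨ ψ))) = ½ → ½ = ½
They differ because Łukasiewicz Ł3 and K3ʷ treat ½ differently under the binary connectives.

true; ½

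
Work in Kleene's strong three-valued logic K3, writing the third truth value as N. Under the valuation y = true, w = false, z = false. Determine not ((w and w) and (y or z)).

true

w and w = false and false = false
y or z = true or false = true
(w and w) and (y or z) = false and true = false
not ((w and w) and (y or z)) = not false = true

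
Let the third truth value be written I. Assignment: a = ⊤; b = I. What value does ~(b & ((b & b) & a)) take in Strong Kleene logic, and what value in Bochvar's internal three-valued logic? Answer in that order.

I; I

In Strong Kleene logic: b & b = I & I = I
(b & b) & a = I & ⊤ = I
b & ((b & b) & a) = I & I = I
~(b & ((b & b) & a)) = ~I = I
In Bochvar's internal three-valued logic: b & b = I & I = I
(b & b) & a = I & ⊤ = I
b & ((b & b) & a) = I & I = I
~(b & ((b & b) & a)) = ~I = I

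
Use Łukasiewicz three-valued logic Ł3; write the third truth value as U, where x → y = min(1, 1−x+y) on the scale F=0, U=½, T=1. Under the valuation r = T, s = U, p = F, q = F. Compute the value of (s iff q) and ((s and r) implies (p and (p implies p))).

U

s iff q = U iff F = U  [1 − |½−0|]
s and r = U and T = U
p implies p = F implies F = T
p and (p implies p) = F and T = F
(s and r) implies (p and (p implies p)) = U implies F = U
(s iff q) and ((s and r) implies (p and (p implies p))) = U and U = U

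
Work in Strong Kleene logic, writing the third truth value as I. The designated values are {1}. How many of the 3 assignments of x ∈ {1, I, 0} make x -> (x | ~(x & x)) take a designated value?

2

x=1: 1 ✓
x=I: I ·
x=0: 1 ✓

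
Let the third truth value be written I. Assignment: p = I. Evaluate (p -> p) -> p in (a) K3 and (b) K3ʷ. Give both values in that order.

In K3: p -> p = I -> I = I  [~I | I]
(p -> p) -> p = I -> I = I
In K3ʷ: p -> p = I -> I = I  [any arg is the third value ⇒ result is the third value]
(p -> p) -> p = I -> I = I

I; I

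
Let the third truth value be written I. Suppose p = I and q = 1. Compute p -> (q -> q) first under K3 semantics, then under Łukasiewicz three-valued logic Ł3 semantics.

In K3: q -> q = 1 -> 1 = 1
p -> (q -> q) = I -> 1 = 1
In Łukasiewicz three-valued logic Ł3: q -> q = 1 -> 1 = 1
p -> (q -> q) = I -> 1 = 1  [min(1, 1−½+1)]

1; 1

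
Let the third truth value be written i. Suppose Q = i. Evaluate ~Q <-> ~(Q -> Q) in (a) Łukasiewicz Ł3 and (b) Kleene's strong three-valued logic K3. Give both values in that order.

In Łukasiewicz Ł3: ~Q = ~i = i
Q -> Q = i -> i = True
~(Q -> Q) = ~True = False
~Q <-> ~(Q -> Q) = i <-> False = i
In Kleene's strong three-valued logic K3: ~Q = ~i = i
Q -> Q = i -> i = i  [~i | i]
~(Q -> Q) = ~i = i
~Q <-> ~(Q -> Q) = i <-> i = i

i; i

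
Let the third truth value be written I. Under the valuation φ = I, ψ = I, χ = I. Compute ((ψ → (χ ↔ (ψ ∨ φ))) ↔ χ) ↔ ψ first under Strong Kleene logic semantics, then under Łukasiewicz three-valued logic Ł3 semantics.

In Strong Kleene logic: ψ ∨ φ = I ∨ I = I
χ ↔ (ψ ∨ φ) = I ↔ I = I
ψ → (χ ↔ (ψ ∨ φ)) = I → I = I
(ψ → (χ ↔ (ψ ∨ φ))) ↔ χ = I ↔ I = I
((ψ → (χ ↔ (ψ ∨ φ))) ↔ χ) ↔ ψ = I ↔ I = I
In Łukasiewicz three-valued logic Ł3: ψ ∨ φ = I ∨ I = I
χ ↔ (ψ ∨ φ) = I ↔ I = ⊤  [1 − |½−½|]
ψ → (χ ↔ (ψ ∨ φ)) = I → ⊤ = ⊤
(ψ → (χ ↔ (ψ ∨ φ))) ↔ χ = ⊤ ↔ I = I
((ψ → (χ ↔ (ψ ∨ φ))) ↔ χ) ↔ ψ = I ↔ I = ⊤
They differ because Strong Kleene logic and Łukasiewicz three-valued logic Ł3 treat I differently under implication.

I; ⊤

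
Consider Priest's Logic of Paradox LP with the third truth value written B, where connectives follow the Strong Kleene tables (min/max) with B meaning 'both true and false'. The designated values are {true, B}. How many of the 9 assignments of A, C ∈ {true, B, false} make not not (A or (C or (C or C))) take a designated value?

8

Of the 9 assignments, 8 give a value in {true, B}.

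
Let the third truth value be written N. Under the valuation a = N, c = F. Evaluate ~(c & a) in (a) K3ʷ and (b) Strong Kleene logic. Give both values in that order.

In K3ʷ: c & a = F & N = N
~(c & a) = ~N = N
In Strong Kleene logic: c & a = F & N = F
~(c & a) = ~F = T
They differ because K3ʷ and Strong Kleene logic treat N differently under the binary connectives.

N; T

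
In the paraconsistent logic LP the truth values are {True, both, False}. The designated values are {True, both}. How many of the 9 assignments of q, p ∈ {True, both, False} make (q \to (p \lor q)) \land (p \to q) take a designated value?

8

Of the 9 assignments, 8 give a value in {True, both}.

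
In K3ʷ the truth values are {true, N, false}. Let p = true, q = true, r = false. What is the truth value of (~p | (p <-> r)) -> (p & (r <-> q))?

true

~p = ~true = false
p <-> r = true <-> false = false
~p | (p <-> r) = false | false = false
r <-> q = false <-> true = false
p & (r <-> q) = true & false = false
(~p | (p <-> r)) -> (p & (r <-> q)) = false -> false = true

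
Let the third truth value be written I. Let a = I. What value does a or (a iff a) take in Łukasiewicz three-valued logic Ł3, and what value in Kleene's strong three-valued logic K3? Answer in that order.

True; I

In Łukasiewicz three-valued logic Ł3: a iff a = I iff I = True
a or (a iff a) = I or True = True
In Kleene's strong three-valued logic K3: a iff a = I iff I = I
a or (a iff a) = I or I = I
They differ because Łukasiewicz three-valued logic Ł3 and Kleene's strong three-valued logic K3 treat I differently under implication.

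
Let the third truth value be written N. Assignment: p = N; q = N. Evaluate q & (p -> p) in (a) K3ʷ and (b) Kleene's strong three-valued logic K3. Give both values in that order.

In K3ʷ: p -> p = N -> N = N  [any arg is the third value ⇒ result is the third value]
q & (p -> p) = N & N = N
In Kleene's strong three-valued logic K3: p -> p = N -> N = N  [~N | N]
q & (p -> p) = N & N = N

N; N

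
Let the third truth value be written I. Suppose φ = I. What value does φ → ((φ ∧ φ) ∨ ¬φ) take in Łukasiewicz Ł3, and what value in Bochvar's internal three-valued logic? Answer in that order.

In Łukasiewicz Ł3: φ ∧ φ = I ∧ I = I
¬φ = ¬I = I
(φ ∧ φ) ∨ ¬φ = I ∨ I = I
φ → ((φ ∧ φ) ∨ ¬φ) = I → I = true  [min(1, 1−½+½)]
In Bochvar's internal three-valued logic: φ ∧ φ = I ∧ I = I
¬φ = ¬I = I
(φ ∧ φ) ∨ ¬φ = I ∨ I = I
φ → ((φ ∧ φ) ∨ ¬φ) = I → I = I  [any arg is the third value ⇒ result is the third value]
They differ because Łukasiewicz Ł3 and Bochvar's internal three-valued logic treat I differently under the binary connectives.

true; I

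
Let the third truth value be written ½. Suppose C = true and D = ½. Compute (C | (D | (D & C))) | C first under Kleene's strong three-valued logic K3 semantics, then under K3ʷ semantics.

In Kleene's strong three-valued logic K3: D & C = ½ & true = ½
D | (D & C) = ½ | ½ = ½
C | (D | (D & C)) = true | ½ = true
(C | (D | (D & C))) | C = true | true = true
In K3ʷ: D & C = ½ & true = ½
D | (D & C) = ½ | ½ = ½
C | (D | (D & C)) = true | ½ = ½
(C | (D | (D & C))) | C = ½ | true = ½
They differ because Kleene's strong three-valued logic K3 and K3ʷ treat ½ differently under the binary connectives.

true; ½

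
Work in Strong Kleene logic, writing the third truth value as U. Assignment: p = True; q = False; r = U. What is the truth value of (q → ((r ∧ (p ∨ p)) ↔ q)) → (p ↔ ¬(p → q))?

True

p ∨ p = True ∨ True = True
r ∧ (p ∨ p) = U ∧ True = U
(r ∧ (p ∨ p)) ↔ q = U ↔ False = U
q → ((r ∧ (p ∨ p)) ↔ q) = False → U = True  [¬False ∨ U]
p → q = True → False = False
¬(p → q) = ¬False = True
p ↔ ¬(p → q) = True ↔ True = True
(q → ((r ∧ (p ∨ p)) ↔ q)) → (p ↔ ¬(p → q)) = True → True = True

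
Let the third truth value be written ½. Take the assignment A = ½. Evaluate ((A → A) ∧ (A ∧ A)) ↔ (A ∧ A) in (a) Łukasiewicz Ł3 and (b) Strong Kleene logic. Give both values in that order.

In Łukasiewicz Ł3: A → A = ½ → ½ = ⊤  [min(1, 1−½+½)]
A ∧ A = ½ ∧ ½ = ½
(A → A) ∧ (A ∧ A) = ⊤ ∧ ½ = ½
A ∧ A = ½ ∧ ½ = ½
((A → A) ∧ (A ∧ A)) ↔ (A ∧ A) = ½ ↔ ½ = ⊤
In Strong Kleene logic: A → A = ½ → ½ = ½
A ∧ A = ½ ∧ ½ = ½
(A → A) ∧ (A ∧ A) = ½ ∧ ½ = ½
A ∧ A = ½ ∧ ½ = ½
((A → A) ∧ (A ∧ A)) ↔ (A ∧ A) = ½ ↔ ½ = ½
They differ because Łukasiewicz Ł3 and Strong Kleene logic treat ½ differently under implication.

⊤; ½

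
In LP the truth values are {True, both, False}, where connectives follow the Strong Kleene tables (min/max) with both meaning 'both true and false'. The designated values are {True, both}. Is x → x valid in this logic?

Yes

Every assignment of x over {True, both, False} gives a value in {True, both}.
In particular, with x=both: x → x = both.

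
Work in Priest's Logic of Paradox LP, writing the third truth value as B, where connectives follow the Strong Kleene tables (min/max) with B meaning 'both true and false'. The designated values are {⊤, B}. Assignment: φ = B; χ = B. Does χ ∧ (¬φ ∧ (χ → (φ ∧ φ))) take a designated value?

¬φ = ¬B = B
φ ∧ φ = B ∧ B = B
χ → (φ ∧ φ) = B → B = B
¬φ ∧ (χ → (φ ∧ φ)) = B ∧ B = B
χ ∧ (¬φ ∧ (χ → (φ ∧ φ))) = B ∧ B = B
B ∈ {⊤, B}.

Yes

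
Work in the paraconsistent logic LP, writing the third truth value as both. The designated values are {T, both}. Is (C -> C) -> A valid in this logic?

Countermodel: C=T, A=F gives F, which is not designated.

No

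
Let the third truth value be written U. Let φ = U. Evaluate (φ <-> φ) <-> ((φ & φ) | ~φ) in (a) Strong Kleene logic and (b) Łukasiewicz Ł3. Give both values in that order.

U; U

In Strong Kleene logic: φ <-> φ = U <-> U = U
φ & φ = U & U = U
~φ = ~U = U
(φ & φ) | ~φ = U | U = U
(φ <-> φ) <-> ((φ & φ) | ~φ) = U <-> U = U
In Łukasiewicz Ł3: φ <-> φ = U <-> U = T  [1 − |½−½|]
φ & φ = U & U = U
~φ = ~U = U
(φ & φ) | ~φ = U | U = U
(φ <-> φ) <-> ((φ & φ) | ~φ) = T <-> U = U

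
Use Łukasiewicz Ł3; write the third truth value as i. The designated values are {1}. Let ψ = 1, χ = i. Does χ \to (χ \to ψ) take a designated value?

χ \to ψ = i \to 1 = 1
χ \to (χ \to ψ) = i \to 1 = 1
1 ∈ {1}.

Yes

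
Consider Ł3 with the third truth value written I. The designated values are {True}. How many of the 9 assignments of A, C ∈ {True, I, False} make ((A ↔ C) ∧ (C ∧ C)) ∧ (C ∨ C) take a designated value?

1

Designated under: (A=True, C=True).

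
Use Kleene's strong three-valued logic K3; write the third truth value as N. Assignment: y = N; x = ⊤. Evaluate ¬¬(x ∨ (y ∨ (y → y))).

y → y = N → N = N
y ∨ (y → y) = N ∨ N = N
x ∨ (y ∨ (y → y)) = ⊤ ∨ N = ⊤
¬(x ∨ (y ∨ (y → y))) = ¬⊤ = ⊥
¬¬(x ∨ (y ∨ (y → y))) = ¬⊥ = ⊤

⊤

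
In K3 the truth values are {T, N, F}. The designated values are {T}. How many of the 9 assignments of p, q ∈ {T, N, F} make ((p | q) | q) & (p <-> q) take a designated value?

1

Designated under: (p=T, q=T).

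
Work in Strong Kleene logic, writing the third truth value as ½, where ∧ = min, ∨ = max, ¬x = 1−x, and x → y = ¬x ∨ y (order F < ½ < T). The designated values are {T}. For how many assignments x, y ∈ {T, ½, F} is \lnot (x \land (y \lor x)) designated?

3

Designated under: (x=F, y=T); (x=F, y=½); (x=F, y=F).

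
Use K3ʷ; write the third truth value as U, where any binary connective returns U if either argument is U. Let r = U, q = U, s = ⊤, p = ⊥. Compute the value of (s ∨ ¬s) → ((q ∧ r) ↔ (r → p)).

U

¬s = ¬⊤ = ⊥
s ∨ ¬s = ⊤ ∨ ⊥ = ⊤
q ∧ r = U ∧ U = U
r → p = U → ⊥ = U
(q ∧ r) ↔ (r → p) = U ↔ U = U
(s ∨ ¬s) → ((q ∧ r) ↔ (r → p)) = ⊤ → U = U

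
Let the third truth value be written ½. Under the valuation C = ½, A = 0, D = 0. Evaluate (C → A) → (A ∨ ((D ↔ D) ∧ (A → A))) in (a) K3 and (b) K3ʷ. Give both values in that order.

1; ½

In K3: C → A = ½ → 0 = ½  [¬½ ∨ 0]
D ↔ D = 0 ↔ 0 = 1
A → A = 0 → 0 = 1
(D ↔ D) ∧ (A → A) = 1 ∧ 1 = 1
A ∨ ((D ↔ D) ∧ (A → A)) = 0 ∨ 1 = 1
(C → A) → (A ∨ ((D ↔ D) ∧ (A → A))) = ½ → 1 = 1
In K3ʷ: C → A = ½ → 0 = ½  [any arg is the third value ⇒ result is the third value]
D ↔ D = 0 ↔ 0 = 1
A → A = 0 → 0 = 1
(D ↔ D) ∧ (A → A) = 1 ∧ 1 = 1
A ∨ ((D ↔ D) ∧ (A → A)) = 0 ∨ 1 = 1
(C → A) → (A ∨ ((D ↔ D) ∧ (A → A))) = ½ → 1 = ½
They differ because K3 and K3ʷ treat ½ differently under the binary connectives.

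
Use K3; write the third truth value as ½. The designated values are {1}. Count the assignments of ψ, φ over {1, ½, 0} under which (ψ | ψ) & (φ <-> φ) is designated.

2

Designated under: (ψ=1, φ=1); (ψ=1, φ=0).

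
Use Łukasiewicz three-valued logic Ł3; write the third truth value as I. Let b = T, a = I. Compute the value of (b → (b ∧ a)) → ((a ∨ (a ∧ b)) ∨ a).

T

b ∧ a = T ∧ I = I
b → (b ∧ a) = T → I = I  [min(1, 1−1+½)]
a ∧ b = I ∧ T = I
a ∨ (a ∧ b) = I ∨ I = I
(a ∨ (a ∧ b)) ∨ a = I ∨ I = I
(b → (b ∧ a)) → ((a ∨ (a ∧ b)) ∨ a) = I → I = T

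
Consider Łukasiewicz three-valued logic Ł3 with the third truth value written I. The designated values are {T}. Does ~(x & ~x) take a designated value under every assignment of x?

Countermodel: x=I gives I, which is not designated.

No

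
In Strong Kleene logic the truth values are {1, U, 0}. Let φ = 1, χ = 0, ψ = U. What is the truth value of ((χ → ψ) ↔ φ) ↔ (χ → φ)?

χ → ψ = 0 → U = 1  [¬0 ∨ U]
(χ → ψ) ↔ φ = 1 ↔ 1 = 1
χ → φ = 0 → 1 = 1
((χ → ψ) ↔ φ) ↔ (χ → φ) = 1 ↔ 1 = 1

1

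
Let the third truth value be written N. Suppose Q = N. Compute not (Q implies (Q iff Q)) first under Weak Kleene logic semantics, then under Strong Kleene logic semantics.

In Weak Kleene logic: Q iff Q = N iff N = N
Q implies (Q iff Q) = N implies N = N  [any arg is the third value ⇒ result is the third value]
not (Q implies (Q iff Q)) = not N = N
In Strong Kleene logic: Q iff Q = N iff N = N
Q implies (Q iff Q) = N implies N = N  [not N or N]
not (Q implies (Q iff Q)) = not N = N

N; N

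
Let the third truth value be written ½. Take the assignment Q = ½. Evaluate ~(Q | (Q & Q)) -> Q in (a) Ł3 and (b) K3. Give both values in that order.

T; ½

In Ł3: Q & Q = ½ & ½ = ½
Q | (Q & Q) = ½ | ½ = ½
~(Q | (Q & Q)) = ~½ = ½
~(Q | (Q & Q)) -> Q = ½ -> ½ = T  [min(1, 1−½+½)]
In K3: Q & Q = ½ & ½ = ½
Q | (Q & Q) = ½ | ½ = ½
~(Q | (Q & Q)) = ~½ = ½
~(Q | (Q & Q)) -> Q = ½ -> ½ = ½
They differ because Ł3 and K3 treat ½ differently under implication.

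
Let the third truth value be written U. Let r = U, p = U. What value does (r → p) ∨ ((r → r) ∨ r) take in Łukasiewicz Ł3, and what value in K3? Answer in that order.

⊤; U

In Łukasiewicz Ł3: r → p = U → U = ⊤  [min(1, 1−½+½)]
r → r = U → U = ⊤
(r → r) ∨ r = ⊤ ∨ U = ⊤
(r → p) ∨ ((r → r) ∨ r) = ⊤ ∨ ⊤ = ⊤
In K3: r → p = U → U = U  [¬U ∨ U]
r → r = U → U = U
(r → r) ∨ r = U ∨ U = U
(r → p) ∨ ((r → r) ∨ r) = U ∨ U = U
They differ because Łukasiewicz Ł3 and K3 treat U differently under implication.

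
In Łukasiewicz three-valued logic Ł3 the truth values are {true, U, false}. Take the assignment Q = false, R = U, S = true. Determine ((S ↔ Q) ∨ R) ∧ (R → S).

U

S ↔ Q = true ↔ false = false
(S ↔ Q) ∨ R = false ∨ U = U
R → S = U → true = true
((S ↔ Q) ∨ R) ∧ (R → S) = U ∧ true = U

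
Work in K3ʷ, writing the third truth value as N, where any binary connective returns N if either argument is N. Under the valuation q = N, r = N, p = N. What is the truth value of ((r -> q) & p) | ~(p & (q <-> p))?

r -> q = N -> N = N  [any arg is the third value ⇒ result is the third value]
(r -> q) & p = N & N = N
q <-> p = N <-> N = N
p & (q <-> p) = N & N = N
~(p & (q <-> p)) = ~N = N
((r -> q) & p) | ~(p & (q <-> p)) = N | N = N

N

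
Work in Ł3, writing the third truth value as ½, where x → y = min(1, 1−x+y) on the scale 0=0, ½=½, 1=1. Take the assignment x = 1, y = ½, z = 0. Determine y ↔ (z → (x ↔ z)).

x ↔ z = 1 ↔ 0 = 0
z → (x ↔ z) = 0 → 0 = 1
y ↔ (z → (x ↔ z)) = ½ ↔ 1 = ½  [1 − |½−1|]

½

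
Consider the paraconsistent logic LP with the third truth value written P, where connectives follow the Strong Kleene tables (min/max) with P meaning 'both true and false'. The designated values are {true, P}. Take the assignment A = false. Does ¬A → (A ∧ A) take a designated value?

No

¬A = ¬false = true
A ∧ A = false ∧ false = false
¬A → (A ∧ A) = true → false = false
false ∉ {true, P}.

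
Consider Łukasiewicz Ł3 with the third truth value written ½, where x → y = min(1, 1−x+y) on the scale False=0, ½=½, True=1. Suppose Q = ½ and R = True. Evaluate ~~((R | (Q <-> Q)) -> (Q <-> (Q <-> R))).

Q <-> Q = ½ <-> ½ = True
R | (Q <-> Q) = True | True = True
Q <-> R = ½ <-> True = ½
Q <-> (Q <-> R) = ½ <-> ½ = True
(R | (Q <-> Q)) -> (Q <-> (Q <-> R)) = True -> True = True
~((R | (Q <-> Q)) -> (Q <-> (Q <-> R))) = ~True = False
~~((R | (Q <-> Q)) -> (Q <-> (Q <-> R))) = ~False = True

True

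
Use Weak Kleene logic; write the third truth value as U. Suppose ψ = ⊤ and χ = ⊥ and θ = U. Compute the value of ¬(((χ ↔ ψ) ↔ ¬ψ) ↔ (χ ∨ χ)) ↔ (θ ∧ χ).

U

χ ↔ ψ = ⊥ ↔ ⊤ = ⊥
¬ψ = ¬⊤ = ⊥
(χ ↔ ψ) ↔ ¬ψ = ⊥ ↔ ⊥ = ⊤
χ ∨ χ = ⊥ ∨ ⊥ = ⊥
((χ ↔ ψ) ↔ ¬ψ) ↔ (χ ∨ χ) = ⊤ ↔ ⊥ = ⊥
¬(((χ ↔ ψ) ↔ ¬ψ) ↔ (χ ∨ χ)) = ¬⊥ = ⊤
θ ∧ χ = U ∧ ⊥ = U
¬(((χ ↔ ψ) ↔ ¬ψ) ↔ (χ ∨ χ)) ↔ (θ ∧ χ) = ⊤ ↔ U = U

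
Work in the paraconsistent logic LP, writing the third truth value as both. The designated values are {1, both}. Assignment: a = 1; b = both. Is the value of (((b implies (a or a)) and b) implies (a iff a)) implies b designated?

Yes

a or a = 1 or 1 = 1
b implies (a or a) = both implies 1 = 1  [not both or 1]
(b implies (a or a)) and b = 1 and both = both
a iff a = 1 iff 1 = 1
((b implies (a or a)) and b) implies (a iff a) = both implies 1 = 1
(((b implies (a or a)) and b) implies (a iff a)) implies b = 1 implies both = both
both ∈ {1, both}.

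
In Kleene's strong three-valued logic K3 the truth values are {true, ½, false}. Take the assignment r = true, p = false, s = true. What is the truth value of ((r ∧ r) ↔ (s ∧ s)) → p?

false

r ∧ r = true ∧ true = true
s ∧ s = true ∧ true = true
(r ∧ r) ↔ (s ∧ s) = true ↔ true = true
((r ∧ r) ↔ (s ∧ s)) → p = true → false = false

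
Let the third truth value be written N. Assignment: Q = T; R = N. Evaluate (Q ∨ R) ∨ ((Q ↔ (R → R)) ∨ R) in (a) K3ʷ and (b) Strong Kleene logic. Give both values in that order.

N; T

In K3ʷ: Q ∨ R = T ∨ N = N
R → R = N → N = N
Q ↔ (R → R) = T ↔ N = N
(Q ↔ (R → R)) ∨ R = N ∨ N = N
(Q ∨ R) ∨ ((Q ↔ (R → R)) ∨ R) = N ∨ N = N
In Strong Kleene logic: Q ∨ R = T ∨ N = T
R → R = N → N = N  [¬N ∨ N]
Q ↔ (R → R) = T ↔ N = N
(Q ↔ (R → R)) ∨ R = N ∨ N = N
(Q ∨ R) ∨ ((Q ↔ (R → R)) ∨ R) = T ∨ N = T
They differ because K3ʷ and Strong Kleene logic treat N differently under the binary connectives.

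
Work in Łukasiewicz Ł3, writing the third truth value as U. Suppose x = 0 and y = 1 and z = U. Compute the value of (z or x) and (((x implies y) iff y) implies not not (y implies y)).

U

z or x = U or 0 = U
x implies y = 0 implies 1 = 1
(x implies y) iff y = 1 iff 1 = 1
y implies y = 1 implies 1 = 1
not (y implies y) = not 1 = 0
not not (y implies y) = not 0 = 1
((x implies y) iff y) implies not not (y implies y) = 1 implies 1 = 1
(z or x) and (((x implies y) iff y) implies not not (y implies y)) = U and 1 = U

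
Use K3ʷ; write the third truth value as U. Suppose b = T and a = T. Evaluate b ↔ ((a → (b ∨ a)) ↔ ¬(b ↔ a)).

F

b ∨ a = T ∨ T = T
a → (b ∨ a) = T → T = T
b ↔ a = T ↔ T = T
¬(b ↔ a) = ¬T = F
(a → (b ∨ a)) ↔ ¬(b ↔ a) = T ↔ F = F
b ↔ ((a → (b ∨ a)) ↔ ¬(b ↔ a)) = T ↔ F = F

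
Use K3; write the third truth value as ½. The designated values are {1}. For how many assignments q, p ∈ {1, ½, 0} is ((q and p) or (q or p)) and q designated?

3

Designated under: (q=1, p=1); (q=1, p=½); (q=1, p=0).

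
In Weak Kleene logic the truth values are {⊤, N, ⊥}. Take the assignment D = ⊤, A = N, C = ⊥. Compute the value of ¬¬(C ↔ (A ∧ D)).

N

A ∧ D = N ∧ ⊤ = N
C ↔ (A ∧ D) = ⊥ ↔ N = N
¬(C ↔ (A ∧ D)) = ¬N = N
¬¬(C ↔ (A ∧ D)) = ¬N = N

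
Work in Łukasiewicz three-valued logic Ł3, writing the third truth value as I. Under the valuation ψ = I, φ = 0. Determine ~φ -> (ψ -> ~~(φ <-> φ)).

1

~φ = ~0 = 1
φ <-> φ = 0 <-> 0 = 1
~(φ <-> φ) = ~1 = 0
~~(φ <-> φ) = ~0 = 1
ψ -> ~~(φ <-> φ) = I -> 1 = 1
~φ -> (ψ -> ~~(φ <-> φ)) = 1 -> 1 = 1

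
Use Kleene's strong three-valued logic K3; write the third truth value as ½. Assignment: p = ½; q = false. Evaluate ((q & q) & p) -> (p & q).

true

q & q = false & false = false
(q & q) & p = false & ½ = false
p & q = ½ & false = false
((q & q) & p) -> (p & q) = false -> false = true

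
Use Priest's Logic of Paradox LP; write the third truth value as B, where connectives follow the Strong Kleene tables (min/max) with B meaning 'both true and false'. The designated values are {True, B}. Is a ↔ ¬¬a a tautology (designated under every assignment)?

Yes

Every assignment of a over {True, B, False} gives a value in {True, B}.
In particular, with a=B: a ↔ ¬¬a = B.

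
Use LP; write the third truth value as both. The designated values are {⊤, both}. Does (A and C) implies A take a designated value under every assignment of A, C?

Every assignment of A, C over {⊤, both, ⊥} gives a value in {⊤, both}.
In particular, with A=both, C=both: (A and C) implies A = both.

Yes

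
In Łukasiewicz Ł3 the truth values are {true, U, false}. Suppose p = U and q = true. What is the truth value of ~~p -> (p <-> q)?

~p = ~U = U
~~p = ~U = U
p <-> q = U <-> true = U
~~p -> (p <-> q) = U -> U = true

true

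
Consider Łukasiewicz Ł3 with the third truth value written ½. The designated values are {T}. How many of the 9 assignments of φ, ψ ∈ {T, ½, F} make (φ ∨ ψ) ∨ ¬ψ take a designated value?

Of the 9 assignments, 7 give a value in {T}.

7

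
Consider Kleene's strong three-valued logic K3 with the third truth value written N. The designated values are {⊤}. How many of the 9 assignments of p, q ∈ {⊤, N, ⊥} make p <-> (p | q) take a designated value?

Designated under: (p=⊤, q=⊤); (p=⊤, q=N); (p=⊤, q=⊥); (p=⊥, q=⊥).

4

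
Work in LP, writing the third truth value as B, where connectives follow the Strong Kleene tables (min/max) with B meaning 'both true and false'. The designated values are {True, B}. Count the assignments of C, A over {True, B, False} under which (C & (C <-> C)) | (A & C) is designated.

6

Of the 9 assignments, 6 give a value in {True, B}.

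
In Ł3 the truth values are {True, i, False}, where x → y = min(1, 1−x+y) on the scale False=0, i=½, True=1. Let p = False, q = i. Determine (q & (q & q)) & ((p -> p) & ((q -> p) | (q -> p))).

q & q = i & i = i
q & (q & q) = i & i = i
p -> p = False -> False = True
q -> p = i -> False = i  [min(1, 1−½+0)]
q -> p = i -> False = i
(q -> p) | (q -> p) = i | i = i
(p -> p) & ((q -> p) | (q -> p)) = True & i = i
(q & (q & q)) & ((p -> p) & ((q -> p) | (q -> p))) = i & i = i

i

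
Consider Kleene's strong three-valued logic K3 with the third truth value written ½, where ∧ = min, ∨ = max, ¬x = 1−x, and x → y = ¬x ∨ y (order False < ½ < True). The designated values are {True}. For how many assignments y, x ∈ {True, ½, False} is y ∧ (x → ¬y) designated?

Designated under: (y=True, x=False).

1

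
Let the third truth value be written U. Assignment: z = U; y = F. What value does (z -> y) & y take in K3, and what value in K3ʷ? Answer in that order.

F; U

In K3: z -> y = U -> F = U  [~U | F]
(z -> y) & y = U & F = F
In K3ʷ: z -> y = U -> F = U  [any arg is the third value ⇒ result is the third value]
(z -> y) & y = U & F = U
They differ because K3 and K3ʷ treat U differently under the binary connectives.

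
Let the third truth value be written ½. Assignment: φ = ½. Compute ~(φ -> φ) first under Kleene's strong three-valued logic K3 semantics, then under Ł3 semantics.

In Kleene's strong three-valued logic K3: φ -> φ = ½ -> ½ = ½  [~½ | ½]
~(φ -> φ) = ~½ = ½
In Ł3: φ -> φ = ½ -> ½ = T
~(φ -> φ) = ~T = F
They differ because Kleene's strong three-valued logic K3 and Ł3 treat ½ differently under implication.

½; F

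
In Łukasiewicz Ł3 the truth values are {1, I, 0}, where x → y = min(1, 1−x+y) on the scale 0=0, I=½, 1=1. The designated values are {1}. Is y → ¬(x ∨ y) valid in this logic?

Countermodel: y=1, x=1 gives 0, which is not designated.

No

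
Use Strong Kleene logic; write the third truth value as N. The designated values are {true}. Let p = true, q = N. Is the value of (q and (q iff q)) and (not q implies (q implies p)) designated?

q iff q = N iff N = N
q and (q iff q) = N and N = N
not q = not N = N
q implies p = N implies true = true  [not N or true]
not q implies (q implies p) = N implies true = true
(q and (q iff q)) and (not q implies (q implies p)) = N and true = N
N ∉ {true}.

No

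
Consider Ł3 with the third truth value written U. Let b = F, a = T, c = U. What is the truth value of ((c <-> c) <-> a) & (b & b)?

F

c <-> c = U <-> U = T  [1 − |½−½|]
(c <-> c) <-> a = T <-> T = T
b & b = F & F = F
((c <-> c) <-> a) & (b & b) = T & F = F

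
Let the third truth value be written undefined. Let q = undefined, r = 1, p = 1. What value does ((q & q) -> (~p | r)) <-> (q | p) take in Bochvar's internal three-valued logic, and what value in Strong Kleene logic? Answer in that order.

In Bochvar's internal three-valued logic: q & q = undefined & undefined = undefined
~p = ~1 = 0
~p | r = 0 | 1 = 1
(q & q) -> (~p | r) = undefined -> 1 = undefined  [any arg is the third value ⇒ result is the third value]
q | p = undefined | 1 = undefined
((q & q) -> (~p | r)) <-> (q | p) = undefined <-> undefined = undefined
In Strong Kleene logic: q & q = undefined & undefined = undefined
~p = ~1 = 0
~p | r = 0 | 1 = 1
(q & q) -> (~p | r) = undefined -> 1 = 1  [~undefined | 1]
q | p = undefined | 1 = 1
((q & q) -> (~p | r)) <-> (q | p) = 1 <-> 1 = 1
They differ because Bochvar's internal three-valued logic and Strong Kleene logic treat undefined differently under the binary connectives.

undefined; 1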